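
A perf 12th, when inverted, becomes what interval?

P4

First reduce the compound perfect twelfth to its simple form, a perfect fifth.
Interval numbers invert to sum to nine: 5 + 4 = 9, so a fifth inverts to a fourth.
Quality inverts too: perfect stays perfect. That makes the inversion a perfect fourth.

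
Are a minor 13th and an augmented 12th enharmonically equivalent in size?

Yes

A minor thirteenth = 20 semitones = an augmented twelfth; enharmonically equal.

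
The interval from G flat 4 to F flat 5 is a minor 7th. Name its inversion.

The rule of nine gives the new number: 9 − 7 = 2, so a seventh becomes a second.
The quality also flips — minor becomes major — giving a major second.

M2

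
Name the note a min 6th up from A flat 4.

F flat 5

Six letter names up from A: F.
A minor sixth is 8 semitones; 8 semitones up from Ab4 gives Fb5.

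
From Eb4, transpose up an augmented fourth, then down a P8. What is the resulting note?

A3

Up an augmented fourth from Eb4: A4 (6 semitones up).
A perfect octave down from A4 is A3.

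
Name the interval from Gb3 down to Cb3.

Descending from Gb3 to Cb3 is the same interval as ascending Cb3 to Gb3.
C to G spans five letter names (C-D-E-F-G), so the interval is some kind of fifth.
The perfect fifth spans 7 semitones, and Cb3 to Gb3 is exactly 7 semitones — so this is a perfect fifth.

P5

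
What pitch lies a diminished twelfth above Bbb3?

Fbb5

Counting five letter names plus an octave up from B lands on F.
A diminished twelfth is 18 semitones; 18 semitones up from Bbb3 gives Fbb5.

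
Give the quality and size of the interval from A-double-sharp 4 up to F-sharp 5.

diminished sixth

A to F spans six letter names (A-B-C-D-E-F): a sixth.
A##4 to F#5 spans 7 semitones — two semitones narrower than the major sixth (9) — giving a diminished sixth.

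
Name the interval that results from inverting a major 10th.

minor 6th

First reduce the compound major tenth to its simple form, a major third.
The rule of nine gives the new number: 9 − 3 = 6, so a third becomes a sixth.
Quality inverts too: major becomes minor. That makes the inversion a minor sixth.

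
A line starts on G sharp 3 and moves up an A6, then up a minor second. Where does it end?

Up an augmented sixth from G#3: E##4 (10 semitones up).
E##4 up a minor second → F##4 (1 semitone).

F double-sharp 4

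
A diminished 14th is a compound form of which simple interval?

d7

Take out an octave (7 from the number): 14 − 7 = 7.
Quality carries through unchanged, so the simple form is a diminished seventh.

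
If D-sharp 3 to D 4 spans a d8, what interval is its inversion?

Interval numbers invert to sum to nine: 8 + 1 = 9, so an octave inverts to a unison.
The quality also flips — diminished becomes augmented — giving an augmented unison.

augmented 1st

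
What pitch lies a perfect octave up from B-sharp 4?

B-sharp 5

An octave keeps the letter name B, an octave up from B.
Moving 12 semitones up from B#4 (the size of a perfect octave) reaches B#5.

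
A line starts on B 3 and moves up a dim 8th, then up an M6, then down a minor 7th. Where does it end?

A 4

Up a diminished octave from B3: Bb4 (11 semitones up).
Bb4 up a major sixth → G5 (9 semitones).
A minor seventh down from G5 is A4.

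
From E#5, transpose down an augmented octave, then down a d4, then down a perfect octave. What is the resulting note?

B#2

E#5 down an augmented octave → E4 (13 semitones).
Down a diminished fourth from E4: B#3 (4 semitones down).
B#3 down a perfect octave → B#2 (12 semitones).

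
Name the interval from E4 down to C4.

M3

Descending from E4 to C4 is the same interval as ascending C4 to E4.
C to E spans three letter names (C-D-E) — that makes it a third of some quality.
The major third spans 4 semitones, and C4 to E4 is exactly 4 semitones — so this is a major third.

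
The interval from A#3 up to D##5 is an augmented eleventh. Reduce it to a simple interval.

Subtracting seven from the interval number removes an octave: 11 − 7 = 4.
Quality carries through unchanged, so the simple form is an augmented fourth.

augmented 4th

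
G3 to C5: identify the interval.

perfect eleventh

G to C spans four letter names (G-A-B-C), plus an octave: an eleventh.
G3 to C5 is 17 semitones, matching the perfect eleventh exactly, so the quality is perfect.
(Equivalently, a compound perfect fourth: a perfect fourth plus an octave.)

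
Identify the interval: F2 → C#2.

Descending from F2 to C#2 is the same interval as ascending C#2 to F2.
C to F spans four letter names (C-D-E-F) — that makes it a fourth of some quality.
A perfect fourth would be 5 semitones; C#2 to F2 is 4, one semitone narrower, so the interval is diminished.

diminished fourth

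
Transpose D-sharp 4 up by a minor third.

Three letter names up from D: F.
A minor third spans 3 semitones, so from D#4 the target pitch is F#4.

F-sharp 4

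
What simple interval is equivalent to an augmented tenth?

Take out an octave (7 from the number): 10 − 7 = 3.
Quality carries through unchanged, so the simple form is an augmented third.

augmented 3rd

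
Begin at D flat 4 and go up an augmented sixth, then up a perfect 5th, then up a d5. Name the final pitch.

C 6

Up an augmented sixth from Db4: B4 (10 semitones up).
A perfect fifth up from B4 is F#5.
Up a diminished fifth from F#5: C6 (6 semitones up).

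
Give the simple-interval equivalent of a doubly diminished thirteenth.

Take out an octave (7 from the number): 13 − 7 = 6.
So a doubly diminished thirteenth is an octave plus a doubly diminished sixth. The quality is unchanged.

doubly diminished sixth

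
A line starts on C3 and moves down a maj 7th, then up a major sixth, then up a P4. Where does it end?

Eb3

C3 down a major seventh → Db2 (11 semitones).
A major sixth up from Db2 is Bb2.
Up a perfect fourth from Bb2: Eb3 (5 semitones up).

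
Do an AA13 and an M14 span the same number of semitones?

A doubly augmented thirteenth spans 23 semitones, and a major fourteenth also spans 23 semitones — they're enharmonic.

Yes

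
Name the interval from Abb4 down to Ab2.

Descending from Abb4 to Ab2 is the same interval as ascending Ab2 to Abb4.
A to A is the same letter name, plus 2 octaves — that makes it a fifteenth of some quality.
A perfect fifteenth would be 24 semitones; Ab2 to Abb4 is 23, one semitone narrower, so the interval is diminished.
(Equivalently, a compound diminished octave: a diminished octave plus an octave.)

diminished fifteenth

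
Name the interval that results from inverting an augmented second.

Inverted interval numbers add to nine, so a second pairs with a seventh (2 + 7 = 9).
The quality also flips — augmented becomes diminished — giving a diminished seventh.

d7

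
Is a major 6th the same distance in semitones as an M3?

No

9 semitones (major sixth) vs 4 semitones (major third): not equal.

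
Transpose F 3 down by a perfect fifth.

Counting five letter names down from F lands on B.
A perfect fifth is 7 semitones; 7 semitones down from F3 gives Bb2.

B-flat 2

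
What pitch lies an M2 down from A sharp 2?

Two letter names down from A: G.
A major second spans 2 semitones, so from A#2 the target pitch is G#2.

G sharp 2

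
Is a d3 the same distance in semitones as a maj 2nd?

A diminished third spans 2 semitones, and a major second also spans 2 semitones — they're enharmonic.

Yes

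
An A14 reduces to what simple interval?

augmented 7th

Take out an octave (7 from the number): 14 − 7 = 7.
So an augmented fourteenth is an octave plus an augmented seventh. The quality is unchanged.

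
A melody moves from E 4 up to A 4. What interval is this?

E to A spans four letter names (E-F-G-A), so the interval is some kind of fourth.
E4 to A4 is 5 semitones, matching the perfect fourth exactly, so the quality is perfect.

perfect fourth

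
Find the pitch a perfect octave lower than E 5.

E 4

The letter stays E (same as the start), shifted an octave down.
A perfect octave is 12 semitones; 12 semitones down from E5 gives E4.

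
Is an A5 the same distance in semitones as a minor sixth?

Yes

An augmented fifth spans 8 semitones, and a minor sixth also spans 8 semitones — they're enharmonic.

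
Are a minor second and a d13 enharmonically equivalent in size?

No

1 semitone (minor second) vs 19 semitones (diminished thirteenth): not equal.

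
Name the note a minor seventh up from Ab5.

Gb6

Seven letter names up from A: G.
Moving 10 semitones up from Ab5 (the size of a minor seventh) reaches Gb6.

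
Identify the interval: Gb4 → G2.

diminished fifteenth

Descending from Gb4 to G2 is the same interval as ascending G2 to Gb4.
G to G is the same letter name, plus 2 octaves, so the interval is some kind of fifteenth.
G2 to Gb4 spans 23 semitones — one semitone narrower than the perfect fifteenth (24) — giving a diminished fifteenth.
(Equivalently, a compound diminished octave: a diminished octave plus an octave.)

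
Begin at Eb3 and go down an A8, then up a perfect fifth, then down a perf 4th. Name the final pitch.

Eb3 down an augmented octave → Ebb2 (13 semitones).
Ebb2 up a perfect fifth → Bbb2 (7 semitones).
Down a perfect fourth from Bbb2: Fb2 (5 semitones down).

Fb2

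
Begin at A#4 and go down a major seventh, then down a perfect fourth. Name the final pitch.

A major seventh down from A#4 is B3.
B3 down a perfect fourth → F#3 (5 semitones).

F#3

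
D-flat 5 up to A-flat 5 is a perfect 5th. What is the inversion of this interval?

Interval numbers invert to sum to nine: 5 + 4 = 9, so a fifth inverts to a fourth.
Quality inverts too: perfect stays perfect. That makes the inversion a perfect fourth.

perfect fourth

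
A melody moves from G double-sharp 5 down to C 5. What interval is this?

Descending from G##5 to C5 is the same interval as ascending C5 to G##5.
C to G spans five letter names (C-D-E-F-G): a fifth.
C5 to G##5 spans 9 semitones — two semitones wider than the perfect fifth (7) — giving a doubly augmented fifth.

doubly augmented fifth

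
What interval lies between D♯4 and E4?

D to E spans two letter names (D-E), so the interval is some kind of second.
A major second would be 2 semitones, but D#4 to E4 is 1 — one semitone narrower, making it a minor second.

minor second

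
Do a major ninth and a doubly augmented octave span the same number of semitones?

Both span 14 semitones: a major ninth and a doubly augmented octave are the same chromatic distance.

Yes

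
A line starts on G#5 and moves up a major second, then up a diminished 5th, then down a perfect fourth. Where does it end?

G#5 up a major second → A#5 (2 semitones).
Up a diminished fifth from A#5: E6 (6 semitones up).
A perfect fourth down from E6 is B5.

B5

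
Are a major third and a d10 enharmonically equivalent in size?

No

4 semitones (major third) vs 14 semitones (diminished tenth): not equal.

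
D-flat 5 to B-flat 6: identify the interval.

D to B spans six letter names (D-E-F-G-A-B), plus an octave, so the interval is some kind of thirteenth.
Counting semitones, Db5→Bb6 is 21, which is the major thirteenth.
(Equivalently, a compound major sixth: a major sixth plus an octave.)

M13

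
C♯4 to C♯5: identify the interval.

perfect octave

C to C is the same letter name, plus an octave, so the interval is some kind of octave.
C#4 to C#5 is 12 semitones, matching the perfect octave exactly, so the quality is perfect.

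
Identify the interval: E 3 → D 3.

major second

Descending from E3 to D3 is the same interval as ascending D3 to E3.
D to E spans two letter names (D-E) — that makes it a second of some quality.
The major second spans 2 semitones, and D3 to E3 is exactly 2 semitones — so this is a major second.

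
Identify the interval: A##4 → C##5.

A to C spans three letter names (A-B-C) — that makes it a third of some quality.
A##4 to C##5 is 3 semitones, a half step short of the major third (4), so this is minor.

minor 3rd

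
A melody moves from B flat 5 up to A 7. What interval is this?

major 14th

B to A spans seven letter names (B-C-D-E-F-G-A), plus an octave: a fourteenth.
Counting semitones, Bb5→A7 is 23, which is the major fourteenth.
(Equivalently, a compound major seventh: a major seventh plus an octave.)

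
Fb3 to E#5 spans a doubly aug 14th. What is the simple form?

AA7

Each octave removed subtracts seven from the number: 14 − 7 = 7.
So a doubly augmented fourteenth is an octave plus a doubly augmented seventh. The quality is unchanged.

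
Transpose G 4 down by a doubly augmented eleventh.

The eleventh's letter: G down four letter names plus an octave → D.
A doubly augmented eleventh is 19 semitones; 19 semitones down from G4 gives Dbb3.

D double-flat 3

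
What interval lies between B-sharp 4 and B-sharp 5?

perfect octave

B to B is the same letter name, plus an octave, so the interval is some kind of octave.
The perfect octave spans 12 semitones, and B#4 to B#5 is exactly 12 semitones — so this is a perfect octave.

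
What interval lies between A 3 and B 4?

major 9th

A to B spans two letter names (A-B), plus an octave: a ninth.
A3 to B4 is 14 semitones, matching the major ninth exactly, so the quality is major.
(Equivalently, a compound major second: a major second plus an octave.)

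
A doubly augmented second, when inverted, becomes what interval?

doubly diminished seventh

The rule of nine gives the new number: 9 − 2 = 7, so a second becomes a seventh.
Quality inverts too: doubly augmented becomes doubly diminished. That makes the inversion a doubly diminished seventh.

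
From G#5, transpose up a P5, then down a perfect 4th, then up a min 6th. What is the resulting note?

A perfect fifth up from G#5 is D#6.
Down a perfect fourth from D#6: A#5 (5 semitones down).
A minor sixth up from A#5 is F#6.

F#6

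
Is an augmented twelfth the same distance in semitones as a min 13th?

Yes

An augmented twelfth = 20 semitones = a minor thirteenth; enharmonically equal.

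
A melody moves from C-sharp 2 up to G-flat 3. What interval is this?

C to G spans five letter names (C-D-E-F-G), plus an octave: a twelfth.
The perfect twelfth is 19 semitones; here we have 17, two semitones narrower: doubly diminished.
(Equivalently, a compound doubly diminished fifth: a doubly diminished fifth plus an octave.)

dd12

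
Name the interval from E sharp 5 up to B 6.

E to B spans five letter names (E-F-G-A-B), plus an octave, so the interval is some kind of twelfth.
E#5 to B6 spans 18 semitones — one semitone narrower than the perfect twelfth (19) — giving a diminished twelfth.
(Equivalently, a compound diminished fifth: a diminished fifth plus an octave.)

diminished twelfth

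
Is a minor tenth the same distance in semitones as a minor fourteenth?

No

A minor tenth is 15 semitones but a minor fourteenth is 22 semitones — different sizes.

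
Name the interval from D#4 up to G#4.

D to G spans four letter names (D-E-F-G), so the interval is some kind of fourth.
The perfect fourth spans 5 semitones, and D#4 to G#4 is exactly 5 semitones — so this is a perfect fourth.

P4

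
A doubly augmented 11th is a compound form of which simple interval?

AA4

Each octave removed subtracts seven from the number: 11 − 7 = 4.
That makes a doubly augmented eleventh a compound doubly augmented fourth — an octave plus a doubly augmented fourth.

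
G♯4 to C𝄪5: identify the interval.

A4

G to C spans four letter names (G-A-B-C), so the interval is some kind of fourth.
The perfect fourth is 5 semitones; here we have 6, one semitone wider: augmented.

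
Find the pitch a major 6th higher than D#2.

Counting six letter names up from D lands on B.
A major sixth is 9 semitones; 9 semitones up from D#2 gives B#2.

B#2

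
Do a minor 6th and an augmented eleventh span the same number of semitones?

No

A minor sixth spans 8 semitones; an augmented eleventh spans 18 semitones. They differ by 10.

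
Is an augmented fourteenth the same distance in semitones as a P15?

Both span 24 semitones: an augmented fourteenth and a perfect fifteenth are the same chromatic distance.

Yes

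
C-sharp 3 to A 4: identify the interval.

m13

C to A spans six letter names (C-D-E-F-G-A), plus an octave: a thirteenth.
At 20 semitones, C#3→A4 falls one short of a major thirteenth: minor.
(Equivalently, a compound minor sixth: a minor sixth plus an octave.)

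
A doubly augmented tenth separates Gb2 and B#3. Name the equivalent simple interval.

AA3

Subtracting seven from the interval number removes an octave: 10 − 7 = 3.
So a doubly augmented tenth is an octave plus a doubly augmented third. The quality is unchanged.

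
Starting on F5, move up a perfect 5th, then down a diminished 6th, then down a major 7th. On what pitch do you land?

F#4

A perfect fifth up from F5 is C6.
A diminished sixth down from C6 is E#5.
E#5 down a major seventh → F#4 (11 semitones).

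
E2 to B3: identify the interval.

perfect twelfth

E to B spans five letter names (E-F-G-A-B), plus an octave: a twelfth.
Counting semitones, E2→B3 is 19, which is the perfect twelfth.
(Equivalently, a compound perfect fifth: a perfect fifth plus an octave.)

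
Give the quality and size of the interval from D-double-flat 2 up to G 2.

doubly augmented fourth

D to G spans four letter names (D-E-F-G), so the interval is some kind of fourth.
A perfect fourth would be 5 semitones; Dbb2 to G2 is 7, two semitones wider, so the interval is doubly augmented.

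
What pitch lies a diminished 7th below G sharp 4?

A double-sharp 3

Seven letter names down from G: A.
A diminished seventh is 9 semitones; 9 semitones down from G#4 gives A##3.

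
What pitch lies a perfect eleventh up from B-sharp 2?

Four letters up from B (plus an octave) reaches E.
A perfect eleventh spans 17 semitones, so from B#2 the target pitch is E#4.

E-sharp 4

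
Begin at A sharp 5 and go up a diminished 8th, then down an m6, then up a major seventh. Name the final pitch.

B sharp 6

A#5 up a diminished octave → A6 (11 semitones).
A6 down a minor sixth → C#6 (8 semitones).
C#6 up a major seventh → B#6 (11 semitones).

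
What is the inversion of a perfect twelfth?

perfect fourth

First reduce the compound perfect twelfth to its simple form, a perfect fifth.
The rule of nine gives the new number: 9 − 5 = 4, so a fifth becomes a fourth.
The quality also flips — perfect stays perfect — giving a perfect fourth.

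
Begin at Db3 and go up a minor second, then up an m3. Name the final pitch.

Gbb3

A minor second up from Db3 is Ebb3.
Up a minor third from Ebb3: Gbb3 (3 semitones up).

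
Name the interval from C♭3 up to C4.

C to C is the same letter name, plus an octave: an octave.
A perfect octave would be 12 semitones; Cb3 to C4 is 13, one semitone wider, so the interval is augmented.

augmented octave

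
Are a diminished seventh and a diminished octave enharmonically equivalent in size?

A diminished seventh spans 9 semitones; a diminished octave spans 11 semitones. They differ by 2.

No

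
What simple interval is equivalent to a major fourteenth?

Each octave removed subtracts seven from the number: 14 − 7 = 7.
Quality carries through unchanged, so the simple form is a major seventh.

M7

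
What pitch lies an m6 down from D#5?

F##4

Counting six letter names down from D lands on F.
A minor sixth spans 8 semitones, so from D#5 the target pitch is F##4.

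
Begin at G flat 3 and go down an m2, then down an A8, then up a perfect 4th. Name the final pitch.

Down a minor second from Gb3: F3 (1 semitone down).
An augmented octave down from F3 is Fb2.
Up a perfect fourth from Fb2: Bbb2 (5 semitones up).

B double-flat 2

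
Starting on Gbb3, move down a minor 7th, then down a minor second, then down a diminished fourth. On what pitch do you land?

D2

A minor seventh down from Gbb3 is Abb2.
Down a minor second from Abb2: Gb2 (1 semitone down).
Down a diminished fourth from Gb2: D2 (4 semitones down).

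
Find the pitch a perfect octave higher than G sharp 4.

G sharp 5

An octave keeps the letter name G, an octave up from G.
A perfect octave spans 12 semitones, so from G#4 the target pitch is G#5.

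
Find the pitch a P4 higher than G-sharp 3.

Counting four letter names up from G lands on C.
Moving 5 semitones up from G#3 (the size of a perfect fourth) reaches C#4.

C-sharp 4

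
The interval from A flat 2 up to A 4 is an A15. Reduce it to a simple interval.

Subtracting seven from the interval number removes an octave: 15 − 7 = 8.
So an augmented fifteenth is an octave plus an augmented octave. The quality is unchanged.

augmented 8th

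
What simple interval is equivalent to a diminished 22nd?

Take out 2 octaves (14 from the number): 22 − 14 = 8.
That makes a diminished twenty-second a compound diminished octave — 2 octaves plus a diminished octave.

diminished octave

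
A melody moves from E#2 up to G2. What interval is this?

E to G spans three letter names (E-F-G), so the interval is some kind of third.
The major third is 4 semitones; here we have 2, two semitones narrower: diminished.

diminished 3rd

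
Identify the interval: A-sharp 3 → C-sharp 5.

A to C spans three letter names (A-B-C), plus an octave: a tenth.
A#3 to C#5 is 15 semitones, a half step short of the major tenth (16), so this is minor.
(Equivalently, a compound minor third: a minor third plus an octave.)

minor tenth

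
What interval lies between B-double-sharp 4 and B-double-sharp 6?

B to B is the same letter name, plus 2 octaves, so the interval is some kind of fifteenth.
The perfect fifteenth spans 24 semitones, and B##4 to B##6 is exactly 24 semitones — so this is a perfect fifteenth.
(Equivalently, a compound perfect octave: a perfect octave plus an octave.)

perfect fifteenth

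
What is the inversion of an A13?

First reduce the compound augmented thirteenth to its simple form, an augmented sixth.
The rule of nine gives the new number: 9 − 6 = 3, so a sixth becomes a third.
And augmented becomes diminished under inversion, so we get a diminished third.

diminished 3rd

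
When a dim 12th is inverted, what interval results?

augmented 4th

First reduce the compound diminished twelfth to its simple form, a diminished fifth.
Interval numbers invert to sum to nine: 5 + 4 = 9, so a fifth inverts to a fourth.
The quality also flips — diminished becomes augmented — giving an augmented fourth.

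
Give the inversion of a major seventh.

Inverted interval numbers add to nine, so a seventh pairs with a second (7 + 2 = 9).
Quality inverts too: major becomes minor. That makes the inversion a minor second.

minor second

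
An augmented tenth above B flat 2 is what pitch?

D sharp 4

Three letters up from B (plus an octave) reaches D.
Moving 17 semitones up from Bb2 (the size of an augmented tenth) reaches D#4.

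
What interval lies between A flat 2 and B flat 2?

M2

A to B spans two letter names (A-B), so the interval is some kind of second.
Ab2 to Bb2 is 2 semitones, matching the major second exactly, so the quality is major.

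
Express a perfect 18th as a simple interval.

Each octave removed subtracts seven from the number: 18 − 14 = 4.
So a perfect eighteenth is 2 octaves plus a perfect fourth. The quality is unchanged.

perfect 4th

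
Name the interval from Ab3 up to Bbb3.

A to B spans two letter names (A-B) — that makes it a second of some quality.
A major second would be 2 semitones, but Ab3 to Bbb3 is 1 — one semitone narrower, making it a minor second.

minor second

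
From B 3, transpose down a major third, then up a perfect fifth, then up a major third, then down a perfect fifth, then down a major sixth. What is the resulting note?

B3 down a major third → G3 (4 semitones).
A perfect fifth up from G3 is D4.
D4 up a major third → F#4 (4 semitones).
Down a perfect fifth from F#4: B3 (7 semitones down).
A major sixth down from B3 is D3.

D 3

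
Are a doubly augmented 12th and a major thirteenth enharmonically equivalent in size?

Yes

Both span 21 semitones: a doubly augmented twelfth and a major thirteenth are the same chromatic distance.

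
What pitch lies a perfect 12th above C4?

The twelfth's letter: C up five letter names plus an octave → G.
Moving 19 semitones up from C4 (the size of a perfect twelfth) reaches G5.

G5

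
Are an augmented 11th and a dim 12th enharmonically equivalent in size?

An augmented eleventh spans 18 semitones, and a diminished twelfth also spans 18 semitones — they're enharmonic.

Yes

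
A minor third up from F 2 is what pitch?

A-flat 2

Three letter names up from F: A.
A minor third spans 3 semitones, so from F2 the target pitch is Ab2.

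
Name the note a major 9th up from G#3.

A#4

Two letters up from G (plus an octave) reaches A.
Moving 14 semitones up from G#3 (the size of a major ninth) reaches A#4.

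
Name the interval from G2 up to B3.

G to B spans three letter names (G-A-B), plus an octave: a tenth.
The major tenth spans 16 semitones, and G2 to B3 is exactly 16 semitones — so this is a major tenth.
(Equivalently, a compound major third: a major third plus an octave.)

major 10th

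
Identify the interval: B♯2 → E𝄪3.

B to E spans four letter names (B-C-D-E), so the interval is some kind of fourth.
A perfect fourth would be 5 semitones; B#2 to E##3 is 6, one semitone wider, so the interval is augmented.

A4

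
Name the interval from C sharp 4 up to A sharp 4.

C to A spans six letter names (C-D-E-F-G-A), so the interval is some kind of sixth.
C#4 to A#4 is 9 semitones, matching the major sixth exactly, so the quality is major.

M6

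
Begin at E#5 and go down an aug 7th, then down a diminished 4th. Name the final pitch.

C#4

Down an augmented seventh from E#5: F4 (12 semitones down).
Down a diminished fourth from F4: C#4 (4 semitones down).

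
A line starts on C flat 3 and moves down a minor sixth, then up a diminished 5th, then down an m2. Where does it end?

A minor sixth down from Cb3 is Eb2.
A diminished fifth up from Eb2 is Bbb2.
Down a minor second from Bbb2: Ab2 (1 semitone down).

A flat 2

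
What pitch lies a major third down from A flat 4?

F flat 4

Three letter names down from A: F.
Moving 4 semitones down from Ab4 (the size of a major third) reaches Fb4.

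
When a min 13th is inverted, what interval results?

M3

First reduce the compound minor thirteenth to its simple form, a minor sixth.
Interval numbers invert to sum to nine: 6 + 3 = 9, so a sixth inverts to a third.
Quality inverts too: minor becomes major. That makes the inversion a major third.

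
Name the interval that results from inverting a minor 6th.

M3

Interval numbers invert to sum to nine: 6 + 3 = 9, so a sixth inverts to a third.
Quality inverts too: minor becomes major. That makes the inversion a major third.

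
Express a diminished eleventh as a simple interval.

Each octave removed subtracts seven from the number: 11 − 7 = 4.
So a diminished eleventh is an octave plus a diminished fourth. The quality is unchanged.

diminished 4th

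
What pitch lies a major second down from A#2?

The second takes the letter from A down to G.
Moving 2 semitones down from A#2 (the size of a major second) reaches G#2.

G#2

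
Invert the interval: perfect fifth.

Inverted interval numbers add to nine, so a fifth pairs with a fourth (5 + 4 = 9).
Quality inverts too: perfect stays perfect. That makes the inversion a perfect fourth.

perfect 4th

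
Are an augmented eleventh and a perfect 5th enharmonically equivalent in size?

18 semitones (augmented eleventh) vs 7 semitones (perfect fifth): not equal.

No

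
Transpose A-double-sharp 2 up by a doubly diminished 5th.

Five letter names up from A: E.
Moving 5 semitones up from A##2 (the size of a doubly diminished fifth) reaches E3.

E 3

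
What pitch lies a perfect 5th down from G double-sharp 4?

C double-sharp 4

Five letter names down from G: C.
A perfect fifth is 7 semitones; 7 semitones down from G##4 gives C##4.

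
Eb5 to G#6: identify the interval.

E to G spans three letter names (E-F-G), plus an octave: a tenth.
The major tenth is 16 semitones; here we have 17, one semitone wider: augmented.
(Equivalently, a compound augmented third: an augmented third plus an octave.)

augmented tenth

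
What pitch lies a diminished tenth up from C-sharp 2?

E-flat 3

Counting three letter names plus an octave up from C lands on E.
A diminished tenth is 14 semitones; 14 semitones up from C#2 gives Eb3.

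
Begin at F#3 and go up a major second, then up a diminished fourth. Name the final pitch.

F#3 up a major second → G#3 (2 semitones).
A diminished fourth up from G#3 is C4.

C4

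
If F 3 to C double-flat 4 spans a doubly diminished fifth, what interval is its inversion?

The rule of nine gives the new number: 9 − 5 = 4, so a fifth becomes a fourth.
And doubly diminished becomes doubly augmented under inversion, so we get a doubly augmented fourth.

AA4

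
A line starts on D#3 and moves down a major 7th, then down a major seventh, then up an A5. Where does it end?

Down a major seventh from D#3: E2 (11 semitones down).
E2 down a major seventh → F1 (11 semitones).
F1 up an augmented fifth → C#2 (8 semitones).

C#2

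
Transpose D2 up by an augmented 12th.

Counting five letter names plus an octave up from D lands on A.
An augmented twelfth is 20 semitones; 20 semitones up from D2 gives A#3.

A#3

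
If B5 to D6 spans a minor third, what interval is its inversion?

Inverted interval numbers add to nine, so a third pairs with a sixth (3 + 6 = 9).
Quality inverts too: minor becomes major. That makes the inversion a major sixth.

major 6th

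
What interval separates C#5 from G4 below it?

Descending from C#5 to G4 is the same interval as ascending G4 to C#5.
G to C spans four letter names (G-A-B-C), so the interval is some kind of fourth.
A perfect fourth would be 5 semitones; G4 to C#5 is 6, one semitone wider, so the interval is augmented.

augmented 4th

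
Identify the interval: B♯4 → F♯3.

Descending from B#4 to F#3 is the same interval as ascending F#3 to B#4.
F to B spans four letter names (F-G-A-B), plus an octave: an eleventh.
F#3 to B#4 spans 18 semitones — one semitone wider than the perfect eleventh (17) — giving an augmented eleventh.
(Equivalently, a compound augmented fourth: an augmented fourth plus an octave.)

augmented eleventh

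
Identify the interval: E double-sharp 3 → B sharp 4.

E to B spans five letter names (E-F-G-A-B), plus an octave: a twelfth.
The perfect twelfth is 19 semitones; here we have 18, one semitone narrower: diminished.
(Equivalently, a compound diminished fifth: a diminished fifth plus an octave.)

diminished 12th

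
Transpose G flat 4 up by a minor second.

A double-flat 4

The second takes the letter from G up to A.
A minor second spans 1 semitone, so from Gb4 the target pitch is Abb4.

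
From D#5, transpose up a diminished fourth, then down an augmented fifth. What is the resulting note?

Cb5

Up a diminished fourth from D#5: G5 (4 semitones up).
G5 down an augmented fifth → Cb5 (8 semitones).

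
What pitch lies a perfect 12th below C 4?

F 2

Five letters down from C (plus an octave) reaches F.
A perfect twelfth is 19 semitones; 19 semitones down from C4 gives F2.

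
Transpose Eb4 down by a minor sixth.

G3

Counting six letter names down from E lands on G.
Moving 8 semitones down from Eb4 (the size of a minor sixth) reaches G3.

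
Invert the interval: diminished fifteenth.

augmented 1st

First reduce the compound diminished fifteenth to its simple form, a diminished octave.
Interval numbers invert to sum to nine: 8 + 1 = 9, so an octave inverts to a unison.
And diminished becomes augmented under inversion, so we get an augmented unison.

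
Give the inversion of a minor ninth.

First reduce the compound minor ninth to its simple form, a minor second.
The rule of nine gives the new number: 9 − 2 = 7, so a second becomes a seventh.
Quality inverts too: minor becomes major. That makes the inversion a major seventh.

major 7th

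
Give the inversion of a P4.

P5

The rule of nine gives the new number: 9 − 4 = 5, so a fourth becomes a fifth.
The quality also flips — perfect stays perfect — giving a perfect fifth.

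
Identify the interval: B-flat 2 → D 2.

minor 6th

Descending from Bb2 to D2 is the same interval as ascending D2 to Bb2.
D to B spans six letter names (D-E-F-G-A-B): a sixth.
At 8 semitones, D2→Bb2 falls one short of a major sixth: minor.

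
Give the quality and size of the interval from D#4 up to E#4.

D to E spans two letter names (D-E) — that makes it a second of some quality.
Counting semitones, D#4→E#4 is 2, which is the major second.

major second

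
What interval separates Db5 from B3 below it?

diminished 10th

Descending from Db5 to B3 is the same interval as ascending B3 to Db5.
B to D spans three letter names (B-C-D), plus an octave, so the interval is some kind of tenth.
A major tenth would be 16 semitones; B3 to Db5 is 14, two semitones narrower, so the interval is diminished.
(Equivalently, a compound diminished third: a diminished third plus an octave.)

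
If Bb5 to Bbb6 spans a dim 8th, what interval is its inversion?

Interval numbers invert to sum to nine: 8 + 1 = 9, so an octave inverts to a unison.
Quality inverts too: diminished becomes augmented. That makes the inversion an augmented unison.

augmented 1st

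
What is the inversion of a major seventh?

Inverted interval numbers add to nine, so a seventh pairs with a second (7 + 2 = 9).
Quality inverts too: major becomes minor. That makes the inversion a minor second.

m2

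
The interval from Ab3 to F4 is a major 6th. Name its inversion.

m3

The rule of nine gives the new number: 9 − 6 = 3, so a sixth becomes a third.
And major becomes minor under inversion, so we get a minor third.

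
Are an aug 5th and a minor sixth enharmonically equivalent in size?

An augmented fifth spans 8 semitones, and a minor sixth also spans 8 semitones — they're enharmonic.

Yes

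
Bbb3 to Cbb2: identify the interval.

Descending from Bbb3 to Cbb2 is the same interval as ascending Cbb2 to Bbb3.
C to B spans seven letter names (C-D-E-F-G-A-B), plus an octave: a fourteenth.
The major fourteenth spans 23 semitones, and Cbb2 to Bbb3 is exactly 23 semitones — so this is a major fourteenth.
(Equivalently, a compound major seventh: a major seventh plus an octave.)

M14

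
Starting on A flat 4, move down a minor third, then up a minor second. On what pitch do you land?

G flat 4

A minor third down from Ab4 is F4.
Up a minor second from F4: Gb4 (1 semitone up).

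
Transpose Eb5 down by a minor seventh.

F4

The seventh takes the letter from E down to F.
A minor seventh spans 10 semitones, so from Eb5 the target pitch is F4.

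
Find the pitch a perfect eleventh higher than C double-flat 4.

Four letters up from C (plus an octave) reaches F.
Moving 17 semitones up from Cbb4 (the size of a perfect eleventh) reaches Fbb5.

F double-flat 5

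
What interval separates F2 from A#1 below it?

Descending from F2 to A#1 is the same interval as ascending A#1 to F2.
A to F spans six letter names (A-B-C-D-E-F): a sixth.
A major sixth would be 9 semitones; A#1 to F2 is 7, two semitones narrower, so the interval is diminished.

d6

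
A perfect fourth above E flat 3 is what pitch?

A flat 3

Four letter names up from E: A.
A perfect fourth is 5 semitones; 5 semitones up from Eb3 gives Ab3.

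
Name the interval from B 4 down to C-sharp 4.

Descending from B4 to C#4 is the same interval as ascending C#4 to B4.
C to B spans seven letter names (C-D-E-F-G-A-B), so the interval is some kind of seventh.
A major seventh would be 11 semitones, but C#4 to B4 is 10 — one semitone narrower, making it a minor seventh.

minor seventh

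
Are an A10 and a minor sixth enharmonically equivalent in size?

No

An augmented tenth is 17 semitones but a minor sixth is 8 semitones — different sizes.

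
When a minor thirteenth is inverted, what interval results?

First reduce the compound minor thirteenth to its simple form, a minor sixth.
Inverted interval numbers add to nine, so a sixth pairs with a third (6 + 3 = 9).
The quality also flips — minor becomes major — giving a major third.

major third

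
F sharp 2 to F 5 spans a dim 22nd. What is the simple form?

diminished octave

Take out 2 octaves (14 from the number): 22 − 14 = 8.
That makes a diminished twenty-second a compound diminished octave — 2 octaves plus a diminished octave.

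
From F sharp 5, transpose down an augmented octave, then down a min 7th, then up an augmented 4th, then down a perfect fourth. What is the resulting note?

G sharp 3

Down an augmented octave from F#5: F4 (13 semitones down).
Down a minor seventh from F4: G3 (10 semitones down).
Up an augmented fourth from G3: C#4 (6 semitones up).
A perfect fourth down from C#4 is G#3.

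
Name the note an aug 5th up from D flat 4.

The fifth takes the letter from D up to A.
An augmented fifth is 8 semitones; 8 semitones up from Db4 gives A4.

A 4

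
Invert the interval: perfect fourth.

The rule of nine gives the new number: 9 − 4 = 5, so a fourth becomes a fifth.
Quality inverts too: perfect stays perfect. That makes the inversion a perfect fifth.

perfect 5th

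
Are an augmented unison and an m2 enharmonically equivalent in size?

Yes

An augmented unison = 1 semitone = a minor second; enharmonically equal.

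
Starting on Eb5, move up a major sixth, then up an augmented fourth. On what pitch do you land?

Eb5 up a major sixth → C6 (9 semitones).
Up an augmented fourth from C6: F#6 (6 semitones up).

F#6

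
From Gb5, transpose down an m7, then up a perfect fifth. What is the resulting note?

A minor seventh down from Gb5 is Ab4.
Ab4 up a perfect fifth → Eb5 (7 semitones).

Eb5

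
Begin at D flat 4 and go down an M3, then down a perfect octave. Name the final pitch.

B double-flat 2

Down a major third from Db4: Bbb3 (4 semitones down).
Bbb3 down a perfect octave → Bbb2 (12 semitones).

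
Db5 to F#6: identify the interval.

augmented 10th

D to F spans three letter names (D-E-F), plus an octave — that makes it a tenth of some quality.
Db5 to F#6 spans 17 semitones — one semitone wider than the major tenth (16) — giving an augmented tenth.
(Equivalently, a compound augmented third: an augmented third plus an octave.)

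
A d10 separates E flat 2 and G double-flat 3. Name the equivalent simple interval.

Each octave removed subtracts seven from the number: 10 − 7 = 3.
That makes a diminished tenth a compound diminished third — an octave plus a diminished third.

diminished 3rd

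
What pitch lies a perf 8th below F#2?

An octave keeps the letter name F, an octave down from F.
Moving 12 semitones down from F#2 (the size of a perfect octave) reaches F#1.

F#1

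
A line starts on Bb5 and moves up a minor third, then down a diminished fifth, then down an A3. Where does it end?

Ebb5

Bb5 up a minor third → Db6 (3 semitones).
Down a diminished fifth from Db6: G5 (6 semitones down).
G5 down an augmented third → Ebb5 (5 semitones).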